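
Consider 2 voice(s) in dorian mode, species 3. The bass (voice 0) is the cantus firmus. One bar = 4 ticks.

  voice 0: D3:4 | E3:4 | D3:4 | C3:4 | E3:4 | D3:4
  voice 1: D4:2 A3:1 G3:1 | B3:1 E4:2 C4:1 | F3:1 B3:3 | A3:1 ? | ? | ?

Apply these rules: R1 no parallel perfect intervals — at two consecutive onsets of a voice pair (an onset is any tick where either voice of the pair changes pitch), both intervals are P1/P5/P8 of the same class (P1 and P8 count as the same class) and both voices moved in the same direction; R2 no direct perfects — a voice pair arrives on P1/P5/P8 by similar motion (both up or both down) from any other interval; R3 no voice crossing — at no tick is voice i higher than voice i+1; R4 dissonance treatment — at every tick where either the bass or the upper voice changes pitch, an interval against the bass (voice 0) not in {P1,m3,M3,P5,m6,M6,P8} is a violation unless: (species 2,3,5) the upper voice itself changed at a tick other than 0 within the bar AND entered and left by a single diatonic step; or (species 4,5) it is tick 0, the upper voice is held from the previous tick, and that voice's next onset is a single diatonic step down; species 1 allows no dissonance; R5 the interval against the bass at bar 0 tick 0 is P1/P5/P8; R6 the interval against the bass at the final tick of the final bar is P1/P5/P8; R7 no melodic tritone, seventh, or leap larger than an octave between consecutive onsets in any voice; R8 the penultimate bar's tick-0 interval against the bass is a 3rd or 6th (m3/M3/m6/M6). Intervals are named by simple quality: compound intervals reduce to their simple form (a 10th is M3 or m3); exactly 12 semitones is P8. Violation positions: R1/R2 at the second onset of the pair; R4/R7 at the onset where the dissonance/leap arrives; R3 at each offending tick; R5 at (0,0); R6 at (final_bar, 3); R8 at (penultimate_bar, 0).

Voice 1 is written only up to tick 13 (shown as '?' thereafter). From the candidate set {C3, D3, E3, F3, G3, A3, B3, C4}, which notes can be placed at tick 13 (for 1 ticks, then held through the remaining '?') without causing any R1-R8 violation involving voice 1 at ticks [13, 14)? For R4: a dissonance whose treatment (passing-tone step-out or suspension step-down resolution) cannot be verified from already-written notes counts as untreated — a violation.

C3: legal
D3: violates R4
E3: legal
F3: violates R4
G3: legal
A3: legal
B3: violates R4
C4: legal

{A3, C3, C4, E3, G3}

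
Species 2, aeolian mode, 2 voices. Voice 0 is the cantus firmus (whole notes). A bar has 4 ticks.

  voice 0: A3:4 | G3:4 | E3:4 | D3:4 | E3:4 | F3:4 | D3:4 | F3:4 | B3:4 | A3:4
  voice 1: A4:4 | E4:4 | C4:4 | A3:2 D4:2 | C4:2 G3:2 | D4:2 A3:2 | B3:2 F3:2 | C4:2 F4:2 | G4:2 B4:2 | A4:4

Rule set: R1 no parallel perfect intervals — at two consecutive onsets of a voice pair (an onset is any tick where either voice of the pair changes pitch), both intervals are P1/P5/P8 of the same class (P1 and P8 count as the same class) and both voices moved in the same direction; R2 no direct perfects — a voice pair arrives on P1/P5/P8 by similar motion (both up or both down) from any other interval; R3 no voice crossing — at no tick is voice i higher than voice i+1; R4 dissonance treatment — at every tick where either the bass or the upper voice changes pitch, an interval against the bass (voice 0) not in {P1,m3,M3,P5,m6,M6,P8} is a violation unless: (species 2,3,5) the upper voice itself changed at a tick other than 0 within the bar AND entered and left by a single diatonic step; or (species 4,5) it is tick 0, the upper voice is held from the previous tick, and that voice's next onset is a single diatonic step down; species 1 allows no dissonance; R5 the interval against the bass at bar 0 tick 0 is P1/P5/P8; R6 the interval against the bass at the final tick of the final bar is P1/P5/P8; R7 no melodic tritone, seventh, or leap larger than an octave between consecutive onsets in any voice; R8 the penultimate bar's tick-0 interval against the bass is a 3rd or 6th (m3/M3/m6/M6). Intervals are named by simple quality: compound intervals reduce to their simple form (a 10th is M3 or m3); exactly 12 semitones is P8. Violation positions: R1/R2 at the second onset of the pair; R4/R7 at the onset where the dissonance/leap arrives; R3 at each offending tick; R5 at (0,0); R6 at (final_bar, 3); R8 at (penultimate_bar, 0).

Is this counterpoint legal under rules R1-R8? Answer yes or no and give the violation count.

No (5 violations)

bar 0: v0=A3 v1=A4 (P8)
bar 1: v0=G3 v1=E4 (M6)
bar 2: v0=E3 v1=C4 (m6)
bar 3: v0=D3 v1=A3 (P5)
bar 4: v0=E3 v1=C4 (m6)
bar 5: v0=F3 v1=D4 (M6)
bar 6: v0=D3 v1=B3 (M6)
bar 7: v0=F3 v1=C4 (P5)
bar 8: v0=B3 v1=G4 (m6)
bar 9: v0=A3 v1=A4 (P8)
  R2 @ bar3.0: E3/C4 m6 -> D3/A3 P5 similar
  R7 @ bar6.2: B3->F3 leap 6st
  R2 @ bar7.0: D3/F3 m3 -> F3/C4 P5 similar
  R7 @ bar8.0: F3->B3 leap 6st
  R1 @ bar9.0: B3/B4 P8 -> A3/A4 P8 similar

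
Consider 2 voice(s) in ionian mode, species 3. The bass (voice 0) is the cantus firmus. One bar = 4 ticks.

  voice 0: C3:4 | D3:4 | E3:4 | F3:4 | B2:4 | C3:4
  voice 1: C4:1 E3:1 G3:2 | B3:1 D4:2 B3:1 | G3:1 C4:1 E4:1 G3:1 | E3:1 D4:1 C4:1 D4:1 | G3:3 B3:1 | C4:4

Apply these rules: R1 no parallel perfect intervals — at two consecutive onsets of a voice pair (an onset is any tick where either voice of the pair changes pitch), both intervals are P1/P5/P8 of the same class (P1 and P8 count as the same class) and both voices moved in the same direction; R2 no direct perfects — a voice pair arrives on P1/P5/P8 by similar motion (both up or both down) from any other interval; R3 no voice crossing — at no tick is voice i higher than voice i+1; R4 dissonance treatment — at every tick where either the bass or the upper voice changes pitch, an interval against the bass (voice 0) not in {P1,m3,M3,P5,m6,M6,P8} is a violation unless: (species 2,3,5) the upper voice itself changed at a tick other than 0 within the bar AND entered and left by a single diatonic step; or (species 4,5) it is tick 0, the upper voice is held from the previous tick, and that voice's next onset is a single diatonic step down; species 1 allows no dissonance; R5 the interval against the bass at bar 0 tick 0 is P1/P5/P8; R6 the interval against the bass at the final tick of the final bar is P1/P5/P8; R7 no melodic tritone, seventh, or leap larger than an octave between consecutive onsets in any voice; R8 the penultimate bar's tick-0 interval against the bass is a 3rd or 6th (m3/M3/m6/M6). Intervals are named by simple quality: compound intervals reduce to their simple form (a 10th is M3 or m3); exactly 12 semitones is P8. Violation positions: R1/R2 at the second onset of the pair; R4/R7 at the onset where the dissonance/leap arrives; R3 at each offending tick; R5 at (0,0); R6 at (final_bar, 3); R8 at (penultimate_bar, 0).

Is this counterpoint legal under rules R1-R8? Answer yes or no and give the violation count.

No (5 violations)

bar 0: v0=C3 v1=C4 (P8)
bar 1: v0=D3 v1=B3 (M6)
bar 2: v0=E3 v1=G3 (m3)
bar 3: v0=F3 v1=E3 (m2)
bar 4: v0=B2 v1=G3 (m6)
bar 5: v0=C3 v1=C4 (P8)
  R3 @ bar3.0: F3 above E3
  R4 @ bar3.0: F3/E3 m2 untreated
  R7 @ bar3.1: E3->D4 leap 10st
  R7 @ bar4.0: F3->B2 leap 6st
  R1 @ bar5.0: B2/B3 P8 -> C3/C4 P8 similar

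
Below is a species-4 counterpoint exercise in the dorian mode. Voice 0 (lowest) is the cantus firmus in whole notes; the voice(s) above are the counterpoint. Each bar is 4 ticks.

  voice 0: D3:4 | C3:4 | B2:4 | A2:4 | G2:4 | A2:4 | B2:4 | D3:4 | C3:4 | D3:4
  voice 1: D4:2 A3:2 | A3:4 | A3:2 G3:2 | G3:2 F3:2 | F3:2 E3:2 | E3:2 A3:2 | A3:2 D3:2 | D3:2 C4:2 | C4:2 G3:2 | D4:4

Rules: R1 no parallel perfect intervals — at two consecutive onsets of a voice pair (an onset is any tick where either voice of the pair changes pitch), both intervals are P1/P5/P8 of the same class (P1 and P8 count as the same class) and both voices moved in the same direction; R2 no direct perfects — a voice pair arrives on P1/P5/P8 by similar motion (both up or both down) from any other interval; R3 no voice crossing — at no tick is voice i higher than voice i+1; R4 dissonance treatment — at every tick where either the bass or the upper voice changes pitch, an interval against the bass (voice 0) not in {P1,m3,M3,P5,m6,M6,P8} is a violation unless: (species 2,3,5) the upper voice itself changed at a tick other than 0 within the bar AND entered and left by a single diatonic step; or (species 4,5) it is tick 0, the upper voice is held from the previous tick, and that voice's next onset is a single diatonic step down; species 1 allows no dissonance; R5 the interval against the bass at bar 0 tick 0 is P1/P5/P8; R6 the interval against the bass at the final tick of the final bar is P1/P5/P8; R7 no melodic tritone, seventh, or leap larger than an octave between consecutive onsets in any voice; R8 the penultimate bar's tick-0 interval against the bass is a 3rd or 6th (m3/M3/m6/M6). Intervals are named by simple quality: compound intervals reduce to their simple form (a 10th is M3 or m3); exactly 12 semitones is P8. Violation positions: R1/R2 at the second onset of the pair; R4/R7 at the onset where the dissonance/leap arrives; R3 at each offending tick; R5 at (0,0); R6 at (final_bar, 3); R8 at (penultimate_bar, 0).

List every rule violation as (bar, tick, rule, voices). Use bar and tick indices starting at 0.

bar 0: v0=D3 v1=D4 downbeat P8
bar 1: v0=C3 v1=A3 downbeat M6
bar 2: v0=B2 v1=A3 downbeat m7
bar 3: v0=A2 v1=G3 downbeat m7
bar 4: v0=G2 v1=F3 downbeat m7
bar 5: v0=A2 v1=E3 downbeat P5
bar 6: v0=B2 v1=A3 downbeat m7
bar 7: v0=D3 v1=D3 downbeat P1
bar 8: v0=C3 v1=C4 downbeat P8
bar 9: v0=D3 v1=D4 downbeat P8
  -> R4 @ bar 6 tick 0 v(0, 1): B2/A3 m7 untreated
  -> R4 @ bar 7 tick 2 v(0, 1): D3/C4 m7 untreated
  -> R7 @ bar 7 tick 2 v(1,): D3->C4 leap 10st
  -> R8 @ bar 8 tick 0 v(0, 1): penult P8 not 3rd/6th
  -> R2 @ bar 9 tick 0 v(0, 1): C3/G3 P5 -> D3/D4 P8 similar

(6, 0, R4, (0, 1))
(7, 2, R4, (0, 1))
(7, 2, R7, (1,))
(8, 0, R8, (0, 1))
(9, 0, R2, (0, 1))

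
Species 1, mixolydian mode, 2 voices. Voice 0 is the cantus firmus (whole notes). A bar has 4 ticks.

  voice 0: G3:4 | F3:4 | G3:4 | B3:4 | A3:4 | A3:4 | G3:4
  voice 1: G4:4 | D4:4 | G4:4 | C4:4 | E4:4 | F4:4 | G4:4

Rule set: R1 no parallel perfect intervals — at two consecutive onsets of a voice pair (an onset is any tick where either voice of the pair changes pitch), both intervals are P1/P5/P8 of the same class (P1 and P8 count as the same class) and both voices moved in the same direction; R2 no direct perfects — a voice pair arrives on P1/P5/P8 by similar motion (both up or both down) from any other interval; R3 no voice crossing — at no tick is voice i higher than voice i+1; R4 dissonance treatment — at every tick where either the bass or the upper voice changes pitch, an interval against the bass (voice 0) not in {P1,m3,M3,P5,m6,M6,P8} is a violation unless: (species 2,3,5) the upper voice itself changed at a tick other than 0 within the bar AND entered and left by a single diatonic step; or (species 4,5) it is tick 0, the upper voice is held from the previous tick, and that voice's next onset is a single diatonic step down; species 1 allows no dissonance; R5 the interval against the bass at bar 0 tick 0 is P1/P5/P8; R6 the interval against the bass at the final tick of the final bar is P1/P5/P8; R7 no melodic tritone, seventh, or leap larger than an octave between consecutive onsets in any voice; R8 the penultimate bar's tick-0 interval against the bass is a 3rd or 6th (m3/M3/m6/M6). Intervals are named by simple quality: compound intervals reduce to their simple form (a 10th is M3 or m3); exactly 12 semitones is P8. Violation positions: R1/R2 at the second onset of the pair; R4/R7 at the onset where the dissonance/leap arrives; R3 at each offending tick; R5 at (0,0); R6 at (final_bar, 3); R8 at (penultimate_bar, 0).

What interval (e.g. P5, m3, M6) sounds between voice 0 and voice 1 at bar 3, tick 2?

m2

voice 0=B3 voice 1=C4 -> m2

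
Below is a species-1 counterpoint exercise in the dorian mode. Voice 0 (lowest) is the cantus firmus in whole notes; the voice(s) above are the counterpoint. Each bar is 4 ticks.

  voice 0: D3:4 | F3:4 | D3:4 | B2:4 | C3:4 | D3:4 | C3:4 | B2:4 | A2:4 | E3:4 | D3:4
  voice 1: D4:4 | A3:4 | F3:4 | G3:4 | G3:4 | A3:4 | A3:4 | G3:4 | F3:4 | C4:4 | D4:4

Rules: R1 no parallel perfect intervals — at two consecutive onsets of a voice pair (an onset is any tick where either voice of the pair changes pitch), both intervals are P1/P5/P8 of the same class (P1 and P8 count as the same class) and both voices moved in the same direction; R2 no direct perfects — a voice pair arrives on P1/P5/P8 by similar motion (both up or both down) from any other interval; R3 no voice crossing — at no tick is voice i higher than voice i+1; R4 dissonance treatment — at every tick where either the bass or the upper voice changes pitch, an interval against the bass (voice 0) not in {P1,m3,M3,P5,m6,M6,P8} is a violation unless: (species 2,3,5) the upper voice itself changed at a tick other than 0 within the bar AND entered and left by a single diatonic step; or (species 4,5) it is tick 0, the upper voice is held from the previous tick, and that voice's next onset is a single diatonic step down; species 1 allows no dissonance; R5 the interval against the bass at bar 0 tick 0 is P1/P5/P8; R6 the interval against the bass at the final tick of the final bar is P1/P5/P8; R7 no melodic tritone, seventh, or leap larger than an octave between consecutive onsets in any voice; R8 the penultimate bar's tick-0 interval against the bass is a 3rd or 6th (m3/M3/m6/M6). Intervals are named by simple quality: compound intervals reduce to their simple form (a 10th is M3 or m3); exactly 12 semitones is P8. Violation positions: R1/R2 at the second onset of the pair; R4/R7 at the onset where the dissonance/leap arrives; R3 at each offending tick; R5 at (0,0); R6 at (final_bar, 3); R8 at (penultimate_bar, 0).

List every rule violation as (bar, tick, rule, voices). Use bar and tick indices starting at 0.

(5, 0, R1, (0, 1))

bar 0: v0=D3 v1=D4 downbeat P8
bar 1: v0=F3 v1=A3 downbeat M3
bar 2: v0=D3 v1=F3 downbeat m3
bar 3: v0=B2 v1=G3 downbeat m6
bar 4: v0=C3 v1=G3 downbeat P5
bar 5: v0=D3 v1=A3 downbeat P5
bar 6: v0=C3 v1=A3 downbeat M6
bar 7: v0=B2 v1=G3 downbeat m6
bar 8: v0=A2 v1=F3 downbeat m6
bar 9: v0=E3 v1=C4 downbeat m6
bar 10: v0=D3 v1=D4 downbeat P8
  -> R1 @ bar 5 tick 0 v(0, 1): C3/G3 P5 -> D3/A3 P5 similar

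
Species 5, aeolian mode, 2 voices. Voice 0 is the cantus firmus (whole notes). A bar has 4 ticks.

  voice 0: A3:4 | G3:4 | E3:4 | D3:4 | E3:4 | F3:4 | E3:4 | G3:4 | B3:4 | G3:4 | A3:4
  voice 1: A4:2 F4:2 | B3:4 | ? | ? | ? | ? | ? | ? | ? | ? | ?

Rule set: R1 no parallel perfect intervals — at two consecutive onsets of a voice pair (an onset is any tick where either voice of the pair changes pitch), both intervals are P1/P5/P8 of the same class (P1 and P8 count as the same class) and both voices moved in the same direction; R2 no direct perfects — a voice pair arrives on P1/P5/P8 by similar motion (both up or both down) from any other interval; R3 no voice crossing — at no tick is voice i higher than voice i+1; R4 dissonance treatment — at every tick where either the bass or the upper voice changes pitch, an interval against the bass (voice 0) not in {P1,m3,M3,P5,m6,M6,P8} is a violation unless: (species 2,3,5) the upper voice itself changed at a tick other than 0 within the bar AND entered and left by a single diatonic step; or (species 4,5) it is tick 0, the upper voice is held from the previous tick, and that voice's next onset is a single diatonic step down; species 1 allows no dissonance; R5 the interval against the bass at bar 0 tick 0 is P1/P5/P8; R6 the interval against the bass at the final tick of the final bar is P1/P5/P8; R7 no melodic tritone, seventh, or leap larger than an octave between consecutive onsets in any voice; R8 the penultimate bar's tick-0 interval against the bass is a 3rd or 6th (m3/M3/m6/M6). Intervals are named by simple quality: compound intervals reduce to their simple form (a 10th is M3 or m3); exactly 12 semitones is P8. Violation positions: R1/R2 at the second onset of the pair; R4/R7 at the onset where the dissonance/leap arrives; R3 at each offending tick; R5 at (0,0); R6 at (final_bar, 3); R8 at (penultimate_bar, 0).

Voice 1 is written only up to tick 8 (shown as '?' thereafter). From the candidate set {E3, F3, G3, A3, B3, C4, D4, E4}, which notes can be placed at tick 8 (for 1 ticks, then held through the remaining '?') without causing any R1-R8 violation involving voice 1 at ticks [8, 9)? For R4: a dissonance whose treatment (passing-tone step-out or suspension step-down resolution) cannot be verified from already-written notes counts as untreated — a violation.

E3: violates R2
F3: violates R4,R7
G3: legal
A3: violates R4
B3: legal
C4: legal
D4: violates R4
E4: legal

{B3, C4, E4, G3}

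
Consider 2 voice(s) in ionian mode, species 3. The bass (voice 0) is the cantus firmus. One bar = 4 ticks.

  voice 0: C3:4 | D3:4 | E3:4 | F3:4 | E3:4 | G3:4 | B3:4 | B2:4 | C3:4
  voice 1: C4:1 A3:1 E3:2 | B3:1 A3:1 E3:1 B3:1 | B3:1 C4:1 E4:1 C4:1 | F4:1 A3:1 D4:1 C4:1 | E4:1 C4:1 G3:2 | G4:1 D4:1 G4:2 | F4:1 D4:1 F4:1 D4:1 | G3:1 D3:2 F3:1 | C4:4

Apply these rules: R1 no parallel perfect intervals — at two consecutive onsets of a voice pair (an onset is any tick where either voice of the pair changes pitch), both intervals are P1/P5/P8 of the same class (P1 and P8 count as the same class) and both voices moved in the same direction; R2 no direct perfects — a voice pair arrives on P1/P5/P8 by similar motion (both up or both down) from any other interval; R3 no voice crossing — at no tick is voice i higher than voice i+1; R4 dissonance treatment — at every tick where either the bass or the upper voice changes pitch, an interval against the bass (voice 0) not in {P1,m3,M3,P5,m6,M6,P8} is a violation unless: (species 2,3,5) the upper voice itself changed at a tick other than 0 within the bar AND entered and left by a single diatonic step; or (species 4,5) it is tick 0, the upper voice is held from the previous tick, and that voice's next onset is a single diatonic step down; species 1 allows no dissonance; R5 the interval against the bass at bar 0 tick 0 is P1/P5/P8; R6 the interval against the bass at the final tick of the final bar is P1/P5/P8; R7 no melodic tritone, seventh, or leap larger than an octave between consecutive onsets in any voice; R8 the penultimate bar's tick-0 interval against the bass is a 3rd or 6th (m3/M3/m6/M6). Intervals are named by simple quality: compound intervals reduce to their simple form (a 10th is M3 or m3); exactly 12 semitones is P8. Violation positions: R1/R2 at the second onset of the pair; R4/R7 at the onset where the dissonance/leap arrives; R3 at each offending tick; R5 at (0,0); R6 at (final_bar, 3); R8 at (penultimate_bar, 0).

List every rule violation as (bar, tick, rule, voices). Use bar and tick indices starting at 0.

bar 0: v0=C3 v1=C4 downbeat P8
bar 1: v0=D3 v1=B3 downbeat M6
bar 2: v0=E3 v1=B3 downbeat P5
bar 3: v0=F3 v1=F4 downbeat P8
bar 4: v0=E3 v1=E4 downbeat P8
bar 5: v0=G3 v1=G4 downbeat P8
bar 6: v0=B3 v1=F4 downbeat TT
bar 7: v0=B2 v1=G3 downbeat m6
bar 8: v0=C3 v1=C4 downbeat P8
  -> R4 @ bar 1 tick 2 v(0, 1): D3/E3 M2 untreated
  -> R2 @ bar 3 tick 0 v(0, 1): E3/C4 m6 -> F3/F4 P8 similar
  -> R2 @ bar 5 tick 0 v(0, 1): E3/G3 m3 -> G3/G4 P8 similar
  -> R4 @ bar 6 tick 0 v(0, 1): B3/F4 TT untreated
  -> R4 @ bar 6 tick 2 v(0, 1): B3/F4 TT untreated
  -> R4 @ bar 7 tick 3 v(0, 1): B2/F3 TT untreated
  -> R2 @ bar 8 tick 0 v(0, 1): B2/F3 TT -> C3/C4 P8 similar

(1, 2, R4, (0, 1))
(3, 0, R2, (0, 1))
(5, 0, R2, (0, 1))
(6, 0, R4, (0, 1))
(6, 2, R4, (0, 1))
(7, 3, R4, (0, 1))
(8, 0, R2, (0, 1))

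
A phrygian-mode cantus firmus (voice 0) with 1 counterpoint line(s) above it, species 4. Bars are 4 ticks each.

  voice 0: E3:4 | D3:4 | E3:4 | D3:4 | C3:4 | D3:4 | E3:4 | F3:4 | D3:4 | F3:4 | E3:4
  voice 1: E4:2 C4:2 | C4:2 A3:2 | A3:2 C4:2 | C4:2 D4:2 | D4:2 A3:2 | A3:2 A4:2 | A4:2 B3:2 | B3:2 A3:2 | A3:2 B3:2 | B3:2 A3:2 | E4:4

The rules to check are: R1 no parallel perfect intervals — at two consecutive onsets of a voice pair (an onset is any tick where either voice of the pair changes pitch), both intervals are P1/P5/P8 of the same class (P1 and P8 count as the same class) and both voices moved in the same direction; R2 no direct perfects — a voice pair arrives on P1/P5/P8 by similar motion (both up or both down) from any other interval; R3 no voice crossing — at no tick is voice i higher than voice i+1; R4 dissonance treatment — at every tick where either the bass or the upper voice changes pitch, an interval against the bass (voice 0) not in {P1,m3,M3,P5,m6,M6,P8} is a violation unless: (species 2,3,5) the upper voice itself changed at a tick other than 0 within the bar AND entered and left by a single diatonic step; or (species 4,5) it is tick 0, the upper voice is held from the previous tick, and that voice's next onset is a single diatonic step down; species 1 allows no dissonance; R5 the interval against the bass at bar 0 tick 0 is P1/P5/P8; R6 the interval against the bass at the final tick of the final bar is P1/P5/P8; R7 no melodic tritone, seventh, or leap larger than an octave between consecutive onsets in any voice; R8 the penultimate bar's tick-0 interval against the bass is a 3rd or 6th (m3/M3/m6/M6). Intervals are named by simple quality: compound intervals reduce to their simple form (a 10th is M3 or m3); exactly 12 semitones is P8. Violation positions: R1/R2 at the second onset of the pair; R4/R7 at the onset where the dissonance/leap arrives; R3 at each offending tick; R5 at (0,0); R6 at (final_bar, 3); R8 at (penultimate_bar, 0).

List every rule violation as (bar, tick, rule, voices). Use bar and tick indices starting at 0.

(1, 0, R4, (0, 1))
(2, 0, R4, (0, 1))
(3, 0, R4, (0, 1))
(4, 0, R4, (0, 1))
(6, 0, R4, (0, 1))
(6, 2, R7, (1,))
(9, 0, R8, (0, 1))

bar 0: v0=E3 v1=E4 downbeat P8
bar 1: v0=D3 v1=C4 downbeat m7
bar 2: v0=E3 v1=A3 downbeat P4
bar 3: v0=D3 v1=C4 downbeat m7
bar 4: v0=C3 v1=D4 downbeat M2
bar 5: v0=D3 v1=A3 downbeat P5
bar 6: v0=E3 v1=A4 downbeat P4
bar 7: v0=F3 v1=B3 downbeat TT
bar 8: v0=D3 v1=A3 downbeat P5
bar 9: v0=F3 v1=B3 downbeat TT
bar 10: v0=E3 v1=E4 downbeat P8
  -> R4 @ bar 1 tick 0 v(0, 1): D3/C4 m7 untreated
  -> R4 @ bar 2 tick 0 v(0, 1): E3/A3 P4 untreated
  -> R4 @ bar 3 tick 0 v(0, 1): D3/C4 m7 untreated
  -> R4 @ bar 4 tick 0 v(0, 1): C3/D4 M2 untreated
  -> R4 @ bar 6 tick 0 v(0, 1): E3/A4 P4 untreated
  -> R7 @ bar 6 tick 2 v(1,): A4->B3 leap 10st
  -> R8 @ bar 9 tick 0 v(0, 1): penult TT not 3rd/6th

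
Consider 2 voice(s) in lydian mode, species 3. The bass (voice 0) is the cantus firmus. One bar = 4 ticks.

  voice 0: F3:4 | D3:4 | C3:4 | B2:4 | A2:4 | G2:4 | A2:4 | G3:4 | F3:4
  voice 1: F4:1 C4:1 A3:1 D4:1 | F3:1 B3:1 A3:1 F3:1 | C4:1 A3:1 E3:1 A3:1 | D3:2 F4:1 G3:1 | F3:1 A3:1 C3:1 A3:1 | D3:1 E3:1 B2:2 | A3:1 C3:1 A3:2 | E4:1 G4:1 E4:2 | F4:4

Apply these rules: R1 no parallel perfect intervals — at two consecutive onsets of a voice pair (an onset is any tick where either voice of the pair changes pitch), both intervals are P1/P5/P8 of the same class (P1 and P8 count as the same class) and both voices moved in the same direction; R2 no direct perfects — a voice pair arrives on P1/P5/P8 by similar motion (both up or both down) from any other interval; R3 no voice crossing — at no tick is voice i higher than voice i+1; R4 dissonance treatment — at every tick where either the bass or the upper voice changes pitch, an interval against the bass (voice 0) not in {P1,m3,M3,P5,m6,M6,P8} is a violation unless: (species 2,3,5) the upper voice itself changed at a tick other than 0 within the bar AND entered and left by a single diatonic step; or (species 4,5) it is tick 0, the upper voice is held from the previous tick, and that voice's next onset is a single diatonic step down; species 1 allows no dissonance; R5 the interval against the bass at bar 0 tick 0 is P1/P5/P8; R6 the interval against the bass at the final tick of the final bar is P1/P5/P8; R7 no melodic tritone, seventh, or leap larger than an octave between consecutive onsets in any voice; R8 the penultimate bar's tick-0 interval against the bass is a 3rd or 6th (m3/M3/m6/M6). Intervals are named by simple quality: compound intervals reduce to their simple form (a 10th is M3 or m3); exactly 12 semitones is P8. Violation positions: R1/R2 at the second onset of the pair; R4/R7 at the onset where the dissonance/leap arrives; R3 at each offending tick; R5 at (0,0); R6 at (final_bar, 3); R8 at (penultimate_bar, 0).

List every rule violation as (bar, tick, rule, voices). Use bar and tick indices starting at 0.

(1, 1, R7, (1,))
(3, 2, R4, (0, 1))
(3, 2, R7, (1,))
(3, 3, R7, (1,))
(5, 0, R2, (0, 1))
(6, 0, R2, (0, 1))
(6, 0, R7, (1,))
(7, 0, R7, (0,))

bar 0: v0=F3 v1=F4 downbeat P8
bar 1: v0=D3 v1=F3 downbeat m3
bar 2: v0=C3 v1=C4 downbeat P8
bar 3: v0=B2 v1=D3 downbeat m3
bar 4: v0=A2 v1=F3 downbeat m6
bar 5: v0=G2 v1=D3 downbeat P5
bar 6: v0=A2 v1=A3 downbeat P8
bar 7: v0=G3 v1=E4 downbeat M6
bar 8: v0=F3 v1=F4 downbeat P8
  -> R7 @ bar 1 tick 1 v(1,): F3->B3 leap 6st
  -> R4 @ bar 3 tick 2 v(0, 1): B2/F4 TT untreated
  -> R7 @ bar 3 tick 2 v(1,): D3->F4 leap 15st
  -> R7 @ bar 3 tick 3 v(1,): F4->G3 leap 10st
  -> R2 @ bar 5 tick 0 v(0, 1): A2/A3 P8 -> G2/D3 P5 similar
  -> R2 @ bar 6 tick 0 v(0, 1): G2/B2 M3 -> A2/A3 P8 similar
  -> R7 @ bar 6 tick 0 v(1,): B2->A3 leap 10st
  -> R7 @ bar 7 tick 0 v(0,): A2->G3 leap 10st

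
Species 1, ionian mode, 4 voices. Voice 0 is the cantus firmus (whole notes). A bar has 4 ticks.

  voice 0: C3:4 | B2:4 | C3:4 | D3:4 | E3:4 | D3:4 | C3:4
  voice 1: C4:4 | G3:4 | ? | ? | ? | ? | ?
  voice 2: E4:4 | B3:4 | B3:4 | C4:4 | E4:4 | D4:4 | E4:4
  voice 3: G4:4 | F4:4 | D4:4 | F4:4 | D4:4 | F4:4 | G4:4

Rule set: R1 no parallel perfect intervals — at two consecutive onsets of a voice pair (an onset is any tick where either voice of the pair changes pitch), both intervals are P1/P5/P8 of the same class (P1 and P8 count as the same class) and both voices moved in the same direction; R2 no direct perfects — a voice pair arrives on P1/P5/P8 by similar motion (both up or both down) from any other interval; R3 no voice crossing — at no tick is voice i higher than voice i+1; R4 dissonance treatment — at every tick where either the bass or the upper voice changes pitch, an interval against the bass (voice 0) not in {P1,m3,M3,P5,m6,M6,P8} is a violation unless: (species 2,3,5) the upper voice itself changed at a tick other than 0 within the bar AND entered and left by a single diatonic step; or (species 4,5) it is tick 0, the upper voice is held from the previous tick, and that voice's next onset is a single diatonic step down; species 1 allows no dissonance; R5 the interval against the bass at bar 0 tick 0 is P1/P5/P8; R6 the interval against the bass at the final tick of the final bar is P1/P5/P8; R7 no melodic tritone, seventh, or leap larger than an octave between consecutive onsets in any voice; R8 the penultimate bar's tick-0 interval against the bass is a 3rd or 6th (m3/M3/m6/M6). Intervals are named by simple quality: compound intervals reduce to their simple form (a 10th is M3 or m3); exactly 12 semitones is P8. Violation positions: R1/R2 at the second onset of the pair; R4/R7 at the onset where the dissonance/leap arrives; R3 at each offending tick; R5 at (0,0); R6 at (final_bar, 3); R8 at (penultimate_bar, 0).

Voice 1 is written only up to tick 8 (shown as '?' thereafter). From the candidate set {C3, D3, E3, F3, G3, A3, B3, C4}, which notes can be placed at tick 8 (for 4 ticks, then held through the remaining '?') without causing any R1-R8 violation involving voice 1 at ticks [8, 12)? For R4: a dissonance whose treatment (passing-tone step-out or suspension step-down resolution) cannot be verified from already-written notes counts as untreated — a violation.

{A3, C3, E3, G3}

C3: legal
D3: violates R2,R4
E3: legal
F3: violates R4
G3: legal
A3: legal
B3: violates R4
C4: violates R2,R3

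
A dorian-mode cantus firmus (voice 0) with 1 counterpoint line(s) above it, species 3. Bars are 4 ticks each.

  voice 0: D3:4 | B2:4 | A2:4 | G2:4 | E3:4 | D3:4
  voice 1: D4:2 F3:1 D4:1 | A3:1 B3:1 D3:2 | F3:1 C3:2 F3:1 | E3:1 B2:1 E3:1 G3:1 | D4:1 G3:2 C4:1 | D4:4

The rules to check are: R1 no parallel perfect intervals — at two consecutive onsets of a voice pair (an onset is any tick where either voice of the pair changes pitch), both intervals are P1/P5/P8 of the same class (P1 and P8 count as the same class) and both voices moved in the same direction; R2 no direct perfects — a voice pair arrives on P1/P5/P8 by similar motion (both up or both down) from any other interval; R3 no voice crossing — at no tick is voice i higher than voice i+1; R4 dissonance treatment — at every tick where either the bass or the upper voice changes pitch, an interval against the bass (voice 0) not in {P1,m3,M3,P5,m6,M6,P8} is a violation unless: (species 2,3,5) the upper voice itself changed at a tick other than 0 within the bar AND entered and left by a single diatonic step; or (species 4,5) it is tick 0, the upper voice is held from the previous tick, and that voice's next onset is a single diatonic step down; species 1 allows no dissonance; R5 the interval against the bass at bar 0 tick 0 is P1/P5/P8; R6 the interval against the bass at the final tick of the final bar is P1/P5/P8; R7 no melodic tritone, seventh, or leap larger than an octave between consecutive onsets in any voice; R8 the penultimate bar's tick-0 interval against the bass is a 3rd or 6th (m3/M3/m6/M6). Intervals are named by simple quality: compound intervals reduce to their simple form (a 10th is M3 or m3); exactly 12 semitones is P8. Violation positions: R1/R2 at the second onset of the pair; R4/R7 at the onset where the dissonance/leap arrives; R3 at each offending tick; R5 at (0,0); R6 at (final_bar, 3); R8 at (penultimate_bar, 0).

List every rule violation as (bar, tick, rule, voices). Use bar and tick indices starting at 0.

(1, 0, R4, (0, 1))
(4, 0, R4, (0, 1))
(4, 0, R8, (0, 1))

bar 0: v0=D3 v1=D4 downbeat P8
bar 1: v0=B2 v1=A3 downbeat m7
bar 2: v0=A2 v1=F3 downbeat m6
bar 3: v0=G2 v1=E3 downbeat M6
bar 4: v0=E3 v1=D4 downbeat m7
bar 5: v0=D3 v1=D4 downbeat P8
  -> R4 @ bar 1 tick 0 v(0, 1): B2/A3 m7 untreated
  -> R4 @ bar 4 tick 0 v(0, 1): E3/D4 m7 untreated
  -> R8 @ bar 4 tick 0 v(0, 1): penult m7 not 3rd/6th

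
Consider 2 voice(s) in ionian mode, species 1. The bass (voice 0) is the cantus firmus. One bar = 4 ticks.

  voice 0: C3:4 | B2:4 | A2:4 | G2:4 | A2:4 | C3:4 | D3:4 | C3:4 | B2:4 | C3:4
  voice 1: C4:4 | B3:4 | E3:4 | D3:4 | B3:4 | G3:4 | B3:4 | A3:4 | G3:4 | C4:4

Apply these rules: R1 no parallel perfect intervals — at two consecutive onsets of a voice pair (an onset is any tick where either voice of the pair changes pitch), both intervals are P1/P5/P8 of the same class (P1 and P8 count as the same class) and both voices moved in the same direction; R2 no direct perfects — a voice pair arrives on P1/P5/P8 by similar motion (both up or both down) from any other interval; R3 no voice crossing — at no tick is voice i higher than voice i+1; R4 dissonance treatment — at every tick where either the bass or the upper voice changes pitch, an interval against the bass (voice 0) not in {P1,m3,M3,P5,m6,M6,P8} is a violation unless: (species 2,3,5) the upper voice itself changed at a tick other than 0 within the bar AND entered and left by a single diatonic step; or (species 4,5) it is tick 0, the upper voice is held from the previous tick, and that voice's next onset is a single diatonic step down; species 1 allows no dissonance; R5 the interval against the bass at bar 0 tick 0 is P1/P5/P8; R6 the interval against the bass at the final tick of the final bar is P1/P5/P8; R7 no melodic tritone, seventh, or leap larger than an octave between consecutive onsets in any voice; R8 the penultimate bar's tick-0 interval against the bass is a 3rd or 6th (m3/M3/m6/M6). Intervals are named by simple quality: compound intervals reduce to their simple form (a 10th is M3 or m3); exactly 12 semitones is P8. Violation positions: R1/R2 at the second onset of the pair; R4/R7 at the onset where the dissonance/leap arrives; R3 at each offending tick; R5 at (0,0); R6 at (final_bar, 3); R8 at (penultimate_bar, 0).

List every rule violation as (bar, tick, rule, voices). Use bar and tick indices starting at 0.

bar 0: v0=C3 v1=C4 downbeat P8
bar 1: v0=B2 v1=B3 downbeat P8
bar 2: v0=A2 v1=E3 downbeat P5
bar 3: v0=G2 v1=D3 downbeat P5
bar 4: v0=A2 v1=B3 downbeat M2
bar 5: v0=C3 v1=G3 downbeat P5
bar 6: v0=D3 v1=B3 downbeat M6
bar 7: v0=C3 v1=A3 downbeat M6
bar 8: v0=B2 v1=G3 downbeat m6
bar 9: v0=C3 v1=C4 downbeat P8
  -> R1 @ bar 1 tick 0 v(0, 1): C3/C4 P8 -> B2/B3 P8 similar
  -> R2 @ bar 2 tick 0 v(0, 1): B2/B3 P8 -> A2/E3 P5 similar
  -> R1 @ bar 3 tick 0 v(0, 1): A2/E3 P5 -> G2/D3 P5 similar
  -> R4 @ bar 4 tick 0 v(0, 1): A2/B3 M2 untreated
  -> R2 @ bar 9 tick 0 v(0, 1): B2/G3 m6 -> C3/C4 P8 similar

(1, 0, R1, (0, 1))
(2, 0, R2, (0, 1))
(3, 0, R1, (0, 1))
(4, 0, R4, (0, 1))
(9, 0, R2, (0, 1))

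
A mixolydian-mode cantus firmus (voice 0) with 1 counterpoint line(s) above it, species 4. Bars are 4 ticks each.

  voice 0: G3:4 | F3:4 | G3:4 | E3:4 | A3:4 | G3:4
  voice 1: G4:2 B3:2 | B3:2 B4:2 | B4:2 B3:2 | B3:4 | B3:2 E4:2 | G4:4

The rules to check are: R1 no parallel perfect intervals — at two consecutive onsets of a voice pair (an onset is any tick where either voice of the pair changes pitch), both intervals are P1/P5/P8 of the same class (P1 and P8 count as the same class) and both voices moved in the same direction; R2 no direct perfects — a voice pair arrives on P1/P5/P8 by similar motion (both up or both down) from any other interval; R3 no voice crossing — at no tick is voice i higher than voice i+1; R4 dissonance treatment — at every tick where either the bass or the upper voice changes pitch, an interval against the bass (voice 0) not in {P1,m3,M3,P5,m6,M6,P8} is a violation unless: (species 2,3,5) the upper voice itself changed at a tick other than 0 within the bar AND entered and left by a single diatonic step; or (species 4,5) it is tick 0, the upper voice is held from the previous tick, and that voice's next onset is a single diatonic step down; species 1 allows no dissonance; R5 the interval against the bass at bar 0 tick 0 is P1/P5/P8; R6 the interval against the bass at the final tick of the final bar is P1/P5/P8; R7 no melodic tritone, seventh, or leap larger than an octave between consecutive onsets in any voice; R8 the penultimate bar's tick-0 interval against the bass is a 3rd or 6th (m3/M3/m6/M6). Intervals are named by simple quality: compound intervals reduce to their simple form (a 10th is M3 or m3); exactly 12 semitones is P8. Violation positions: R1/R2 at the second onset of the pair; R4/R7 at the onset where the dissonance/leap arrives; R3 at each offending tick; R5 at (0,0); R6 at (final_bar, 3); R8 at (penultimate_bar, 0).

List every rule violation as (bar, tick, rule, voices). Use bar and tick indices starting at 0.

(1, 0, R4, (0, 1))
(1, 2, R4, (0, 1))
(4, 0, R4, (0, 1))
(4, 0, R8, (0, 1))

bar 0: v0=G3 v1=G4 downbeat P8
bar 1: v0=F3 v1=B3 downbeat TT
bar 2: v0=G3 v1=B4 downbeat M3
bar 3: v0=E3 v1=B3 downbeat P5
bar 4: v0=A3 v1=B3 downbeat M2
bar 5: v0=G3 v1=G4 downbeat P8
  -> R4 @ bar 1 tick 0 v(0, 1): F3/B3 TT untreated
  -> R4 @ bar 1 tick 2 v(0, 1): F3/B4 TT untreated
  -> R4 @ bar 4 tick 0 v(0, 1): A3/B3 M2 untreated
  -> R8 @ bar 4 tick 0 v(0, 1): penult M2 not 3rd/6th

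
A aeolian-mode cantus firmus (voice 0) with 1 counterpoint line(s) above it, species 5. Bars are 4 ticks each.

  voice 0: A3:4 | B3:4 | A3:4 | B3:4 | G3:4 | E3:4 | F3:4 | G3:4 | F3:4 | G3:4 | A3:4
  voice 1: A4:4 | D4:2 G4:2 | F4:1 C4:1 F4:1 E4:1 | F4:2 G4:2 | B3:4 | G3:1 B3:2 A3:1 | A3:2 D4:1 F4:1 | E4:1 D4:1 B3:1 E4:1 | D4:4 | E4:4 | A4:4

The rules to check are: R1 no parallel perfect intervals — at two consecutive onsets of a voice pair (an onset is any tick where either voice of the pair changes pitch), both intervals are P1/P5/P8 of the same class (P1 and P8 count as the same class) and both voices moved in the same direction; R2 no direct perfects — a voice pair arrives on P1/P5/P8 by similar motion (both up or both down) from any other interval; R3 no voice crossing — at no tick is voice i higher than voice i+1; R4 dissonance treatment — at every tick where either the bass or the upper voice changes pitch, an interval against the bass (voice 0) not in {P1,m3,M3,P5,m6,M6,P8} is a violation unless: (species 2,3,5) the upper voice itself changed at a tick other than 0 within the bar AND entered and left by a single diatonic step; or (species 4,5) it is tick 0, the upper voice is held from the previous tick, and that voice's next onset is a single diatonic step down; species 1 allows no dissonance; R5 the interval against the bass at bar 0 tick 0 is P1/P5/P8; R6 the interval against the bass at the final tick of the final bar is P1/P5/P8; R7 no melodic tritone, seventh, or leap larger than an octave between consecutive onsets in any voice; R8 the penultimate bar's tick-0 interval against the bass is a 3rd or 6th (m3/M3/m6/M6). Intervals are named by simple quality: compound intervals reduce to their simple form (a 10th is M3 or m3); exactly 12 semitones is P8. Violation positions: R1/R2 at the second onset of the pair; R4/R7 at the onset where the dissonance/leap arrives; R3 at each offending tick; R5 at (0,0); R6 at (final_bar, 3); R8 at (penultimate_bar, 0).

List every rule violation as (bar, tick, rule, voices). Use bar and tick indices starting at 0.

bar 0: v0=A3 v1=A4 downbeat P8
bar 1: v0=B3 v1=D4 downbeat m3
bar 2: v0=A3 v1=F4 downbeat m6
bar 3: v0=B3 v1=F4 downbeat TT
bar 4: v0=G3 v1=B3 downbeat M3
bar 5: v0=E3 v1=G3 downbeat m3
bar 6: v0=F3 v1=A3 downbeat M3
bar 7: v0=G3 v1=E4 downbeat M6
bar 8: v0=F3 v1=D4 downbeat M6
bar 9: v0=G3 v1=E4 downbeat M6
bar 10: v0=A3 v1=A4 downbeat P8
  -> R4 @ bar 3 tick 0 v(0, 1): B3/F4 TT untreated
  -> R4 @ bar 5 tick 3 v(0, 1): E3/A3 P4 untreated
  -> R2 @ bar 10 tick 0 v(0, 1): G3/E4 M6 -> A3/A4 P8 similar

(3, 0, R4, (0, 1))
(5, 3, R4, (0, 1))
(10, 0, R2, (0, 1))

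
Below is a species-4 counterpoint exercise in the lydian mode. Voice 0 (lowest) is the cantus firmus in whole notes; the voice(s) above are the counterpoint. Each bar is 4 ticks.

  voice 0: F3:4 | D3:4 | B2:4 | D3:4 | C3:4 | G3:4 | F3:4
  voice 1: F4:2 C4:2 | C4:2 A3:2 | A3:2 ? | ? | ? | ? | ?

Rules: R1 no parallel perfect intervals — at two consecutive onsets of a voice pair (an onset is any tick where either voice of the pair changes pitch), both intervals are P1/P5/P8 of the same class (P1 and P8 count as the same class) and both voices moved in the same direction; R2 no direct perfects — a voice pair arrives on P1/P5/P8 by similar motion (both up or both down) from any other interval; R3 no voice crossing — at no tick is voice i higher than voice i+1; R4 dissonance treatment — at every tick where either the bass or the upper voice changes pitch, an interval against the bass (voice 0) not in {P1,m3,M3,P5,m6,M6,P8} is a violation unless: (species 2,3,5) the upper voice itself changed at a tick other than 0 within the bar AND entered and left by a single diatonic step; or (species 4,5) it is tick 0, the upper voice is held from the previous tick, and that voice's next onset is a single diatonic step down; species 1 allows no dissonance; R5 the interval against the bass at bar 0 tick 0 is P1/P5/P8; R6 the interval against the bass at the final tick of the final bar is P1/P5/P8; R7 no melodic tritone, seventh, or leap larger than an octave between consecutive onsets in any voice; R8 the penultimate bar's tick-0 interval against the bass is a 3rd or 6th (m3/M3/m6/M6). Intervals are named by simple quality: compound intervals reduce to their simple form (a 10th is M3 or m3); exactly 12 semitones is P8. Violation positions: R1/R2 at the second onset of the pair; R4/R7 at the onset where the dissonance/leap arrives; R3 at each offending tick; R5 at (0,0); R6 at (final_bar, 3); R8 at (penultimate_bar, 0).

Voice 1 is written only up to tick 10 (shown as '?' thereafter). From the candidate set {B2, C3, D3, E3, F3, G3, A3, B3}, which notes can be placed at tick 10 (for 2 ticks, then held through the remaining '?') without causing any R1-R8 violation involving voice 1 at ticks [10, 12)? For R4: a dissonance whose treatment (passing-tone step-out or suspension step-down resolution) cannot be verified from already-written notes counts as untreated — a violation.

B2: violates R7
C3: violates R4
D3: legal
E3: violates R4
F3: violates R4
G3: legal
A3: legal
B3: legal

{A3, B3, D3, G3}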